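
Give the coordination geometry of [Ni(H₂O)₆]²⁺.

octahedral

Summing ligand charges against the +2 overall charge gives an oxidation state of +2 for nickel.
Group 10 minus oxidation state 2 gives a d⁸ configuration.
With 6 monodentate ligands the coordination number is 6.
Six donors around a single metal centre give an octahedral coordination sphere.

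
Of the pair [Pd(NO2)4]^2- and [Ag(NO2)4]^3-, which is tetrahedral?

[Ag(NO2)4]^3-

For [Pd(NO2)4]^2-: Ligand charges: each nitro (N-bound nitrite) is −1. With an overall charge of −2 the palladium centre must be in the +2 oxidation state. Pd sits in group 10, so the d-electron count is 10 − 2 = 8. A 4d d⁸ ion has a large crystal-field splitting; square planar leaves the high-energy d_{x²−y²} orbital empty and maximises CFSE. → square planar.
For [Ag(NO2)4]^3-: Ligand charges: each nitro (N-bound nitrite) is −1. With an overall charge of −3 the silver centre must be in the +1 oxidation state. Ag sits in group 11, so the d-electron count is 11 − 1 = 10. A d¹⁰ ion has no crystal-field stabilisation preference between square planar and tetrahedral, so four ligands adopt the sterically favoured tetrahedral geometry. → tetrahedral.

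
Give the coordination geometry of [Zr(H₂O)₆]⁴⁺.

Water is neutral; balancing the +4 overall charge requires Zr(IV).
Group 4 minus oxidation state 4 gives a d⁰ configuration.
With 6 monodentate ligands the coordination number is 6.
Six donors around a single metal centre give an octahedral coordination sphere.

octahedral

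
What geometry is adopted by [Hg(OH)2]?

Summing ligand charges against the 0 overall charge gives an oxidation state of +2 for mercury.
Hg sits in group 12, so the d-electron count is 12 − 2 = 10.
With 2 monodentate ligands the coordination number is 2.
A d¹⁰ ion with only two ligands adopts a linear arrangement (sp hybridisation; no CFSE preference).

linear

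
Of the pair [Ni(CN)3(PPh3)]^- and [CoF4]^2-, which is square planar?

For [Ni(CN)3(PPh3)]^-: Ligand charges: each cyanide is −1; triphenylphosphine is neutral. With an overall charge of −1 the nickel centre must be in the +2 oxidation state. Ni sits in group 10, so the d-electron count is 10 − 2 = 8. Cyanide and triphenylphosphine are strong-field ligands (high in the spectrochemical series). A 3d d⁸ ion with strong-field ligands gains enough CFSE to favour square planar over tetrahedral. → square planar.
For [CoF4]^2-: Ligand charges: each fluoride is −1. With an overall charge of −2 the cobalt centre must be in the +2 oxidation state. Cobalt is a group-9 element; Co(II) is therefore d⁷. For a high-spin 3d d⁷ ion with weak-field ligands the small Δₜ gives little square-planar CFSE advantage, so four ligands adopt the sterically favoured tetrahedral geometry. → tetrahedral.

[Ni(CN)3(PPh3)]^-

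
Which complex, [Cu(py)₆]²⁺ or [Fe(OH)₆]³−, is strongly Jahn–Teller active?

[Cu(py)₆]²⁺: Pyridine is neutral; balancing the +2 overall charge requires Cu(II). Cu sits in group 11, so the d-electron count is 11 − 2 = 9. The t₂g⁶e_g³ configuration has an unevenly filled e_g set; the Jahn–Teller theorem predicts a tetragonal distortion (typically axial elongation) to lift the degeneracy.
[Fe(OH)₆]³−: Ligand charges: each hydroxide is −1. With an overall charge of −3 the iron centre must be in the +3 oxidation state. Fe sits in group 8, so the d-electron count is 8 − 3 = 5. Hydroxide is a weak-field ligand for a first-row metal, so the complex is high-spin. The d⁵ configuration leaves the e_g set evenly filled (or empty) — no strong Jahn–Teller driving force.

[Cu(py)₆]²⁺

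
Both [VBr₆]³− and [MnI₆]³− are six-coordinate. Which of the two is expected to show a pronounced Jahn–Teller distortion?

[MnI₆]³−

[VBr₆]³−: Ligand charges: each bromide is −1. With an overall charge of −3 the vanadium centre must be in the +3 oxidation state. V sits in group 5, so the d-electron count is 5 − 3 = 2. The d² configuration leaves the e_g set evenly filled (or empty) — no strong Jahn–Teller driving force.
[MnI₆]³−: Summing ligand charges against the −3 overall charge gives an oxidation state of +3 for manganese. Manganese is a group-7 element; Mn(III) is therefore d⁴. Iodide is a weak-field ligand for a first-row metal, so the complex is high-spin. The t₂g³e_g¹ (high-spin) configuration has an unevenly filled e_g set; the Jahn–Teller theorem predicts a tetragonal distortion (typically axial elongation) to lift the degeneracy.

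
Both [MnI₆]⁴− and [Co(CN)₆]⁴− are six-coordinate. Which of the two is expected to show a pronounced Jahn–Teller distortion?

[Co(CN)₆]⁴−

[MnI₆]⁴−: Each iodide is −1; balancing the −4 overall charge requires Mn(II). Group 7 minus oxidation state 2 gives a d⁵ configuration. Iodide is a weak-field ligand for a first-row metal, so the complex is high-spin. The d⁵ configuration leaves the e_g set evenly filled (or empty) — no strong Jahn–Teller driving force.
[Co(CN)₆]⁴−: Each cyanide is −1; balancing the −4 overall charge requires Co(II). Group 9 minus oxidation state 2 gives a d⁷ configuration. Cyanide is a strong-field ligand (high in the spectrochemical series) for a first-row metal, so the complex is low-spin. The t₂g⁶e_g¹ (low-spin) configuration has an unevenly filled e_g set; the Jahn–Teller theorem predicts a tetragonal distortion (typically axial elongation) to lift the degeneracy.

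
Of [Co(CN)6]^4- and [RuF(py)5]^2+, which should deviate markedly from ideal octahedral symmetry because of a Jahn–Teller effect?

[Co(CN)6]^4-: Ligand charges: each cyanide is −1. With an overall charge of −4 the cobalt centre must be in the +2 oxidation state. Group 9 minus oxidation state 2 gives a d⁷ configuration. Cyanide is a strong-field ligand (high in the spectrochemical series) for a first-row metal, so the complex is low-spin. The t₂g⁶e_g¹ (low-spin) configuration has an unevenly filled e_g set; the Jahn–Teller theorem predicts a tetragonal distortion (typically axial elongation) to lift the degeneracy.
[RuF(py)5]^2+: Summing ligand charges against the +2 overall charge gives an oxidation state of +3 for ruthenium. Ru sits in group 8, so the d-electron count is 8 − 3 = 5. A 4d ion has a large Δₒ and is invariably low-spin. The d⁵ configuration leaves the e_g set evenly filled (or empty) — no strong Jahn–Teller driving force.

[Co(CN)6]^4-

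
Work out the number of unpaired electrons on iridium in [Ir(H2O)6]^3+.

0 unpaired electrons

Water is neutral; balancing the +3 overall charge requires Ir(III).
Iridium is a group-9 element; Ir(III) is therefore d⁶.
The spin state decides the count: a 5d ion has a large Δₒ and is invariably low-spin.
An octahedral low-spin d⁶ ion is t₂g⁶e_g⁰, giving 0 unpaired electrons.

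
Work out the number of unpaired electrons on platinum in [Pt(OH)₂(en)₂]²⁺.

Each hydroxide is −1; ethylenediamine is neutral; balancing the +2 overall charge requires Pt(IV).
Platinum is a group-10 element; Pt(IV) is therefore d⁶.
Counting donor atoms: 2×hydroxide (monodentate) → 2 donors; 2×ethylenediamine (bidentate) → 4 donors. Coordination number = 6.
The spin state decides the count: a 5d ion has a large Δₒ and is invariably low-spin.
An octahedral low-spin d⁶ ion is t₂g⁶e_g⁰, giving 0 unpaired electrons.

0 unpaired electrons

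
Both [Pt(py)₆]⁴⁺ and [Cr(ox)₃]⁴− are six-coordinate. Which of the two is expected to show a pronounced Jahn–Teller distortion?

[Pt(py)₆]⁴⁺: Pyridine is neutral; balancing the +4 overall charge requires Pt(IV). Group 10 minus oxidation state 4 gives a d⁶ configuration. A 5d ion has a large Δₒ and is invariably low-spin. The d⁶ configuration leaves the e_g set evenly filled (or empty) — no strong Jahn–Teller driving force.
[Cr(ox)₃]⁴−: Each oxalate is −2; balancing the −4 overall charge requires Cr(II). Cr sits in group 6, so the d-electron count is 6 − 2 = 4. Oxalate is a weak-field ligand for a first-row metal, so the complex is high-spin. The t₂g³e_g¹ (high-spin) configuration has an unevenly filled e_g set; the Jahn–Teller theorem predicts a tetragonal distortion (typically axial elongation) to lift the degeneracy.

[Cr(ox)₃]⁴−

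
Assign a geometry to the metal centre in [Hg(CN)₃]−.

Summing ligand charges against the −1 overall charge gives an oxidation state of +2 for mercury.
Group 12 minus oxidation state 2 gives a d¹⁰ configuration.
With 3 monodentate ligands the coordination number is 3.
Three ligands around a d¹⁰ centre minimise repulsion in a trigonal-planar arrangement.

trigonal planar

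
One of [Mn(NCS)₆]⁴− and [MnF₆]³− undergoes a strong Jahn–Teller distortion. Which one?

[MnF₆]³−

[Mn(NCS)₆]⁴−: Ligand charges: each isothiocyanate is −1. With an overall charge of −4 the manganese centre must be in the +2 oxidation state. Mn sits in group 7, so the d-electron count is 7 − 2 = 5. Isothiocyanate is a weak-field ligand for a first-row metal, so the complex is high-spin. The d⁵ configuration leaves the e_g set evenly filled (or empty) — no strong Jahn–Teller driving force.
[MnF₆]³−: Each fluoride is −1; balancing the −3 overall charge requires Mn(III). Group 7 minus oxidation state 3 gives a d⁴ configuration. Fluoride is a weak-field ligand for a first-row metal, so the complex is high-spin. The t₂g³e_g¹ (high-spin) configuration has an unevenly filled e_g set; the Jahn–Teller theorem predicts a tetragonal distortion (typically axial elongation) to lift the degeneracy.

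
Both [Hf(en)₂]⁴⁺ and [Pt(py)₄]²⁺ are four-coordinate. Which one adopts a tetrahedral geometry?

[Hf(en)₂]⁴⁺

For [Hf(en)₂]⁴⁺: Ethylenediamine is neutral; balancing the +4 overall charge requires Hf(IV). Group 4 minus oxidation state 4 gives a d⁰ configuration. A d⁰ ion has no crystal-field stabilisation preference between square planar and tetrahedral, so four ligands adopt the sterically favoured tetrahedral geometry. → tetrahedral.
For [Pt(py)₄]²⁺: Ligand charges: pyridine is neutral. With an overall charge of +2 the platinum centre must be in the +2 oxidation state. Pt sits in group 10, so the d-electron count is 10 − 2 = 8. A 5d d⁸ ion has a large crystal-field splitting; square planar leaves the high-energy d_{x²−y²} orbital empty and maximises CFSE. → square planar.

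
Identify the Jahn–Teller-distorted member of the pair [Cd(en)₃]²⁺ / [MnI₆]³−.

[MnI₆]³−

[Cd(en)₃]²⁺: Ethylenediamine is neutral; balancing the +2 overall charge requires Cd(II). Group 12 minus oxidation state 2 gives a d¹⁰ configuration. The d¹⁰ configuration leaves the e_g set evenly filled (or empty) — no strong Jahn–Teller driving force.
[MnI₆]³−: Each iodide is −1; balancing the −3 overall charge requires Mn(III). Manganese is a group-7 element; Mn(III) is therefore d⁴. Iodide is a weak-field ligand for a first-row metal, so the complex is high-spin. The t₂g³e_g¹ (high-spin) configuration has an unevenly filled e_g set; the Jahn–Teller theorem predicts a tetragonal distortion (typically axial elongation) to lift the degeneracy.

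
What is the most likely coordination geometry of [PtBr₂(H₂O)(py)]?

Ligand charges: each bromide is −1; water is neutral; pyridine is neutral. With an overall charge of 0 the platinum centre must be in the +2 oxidation state.
Group 10 minus oxidation state 2 gives a d⁸ configuration.
With 4 monodentate ligands the coordination number is 4.
A 5d d⁸ ion has a large crystal-field splitting; square planar leaves the high-energy d_{x²−y²} orbital empty and maximises CFSE.

square planar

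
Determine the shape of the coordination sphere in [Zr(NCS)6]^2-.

Ligand charges: each isothiocyanate is −1. With an overall charge of −2 the zirconium centre must be in the +4 oxidation state.
Zr sits in group 4, so the d-electron count is 4 − 4 = 0.
Coordination number: 6.
Six donors around a single metal centre give an octahedral coordination sphere.

octahedral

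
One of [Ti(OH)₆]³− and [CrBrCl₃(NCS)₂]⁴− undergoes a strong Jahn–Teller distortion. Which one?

[Ti(OH)₆]³−: Ligand charges: each hydroxide is −1. With an overall charge of −3 the titanium centre must be in the +3 oxidation state. Titanium is a group-4 element; Ti(III) is therefore d¹. The d¹ configuration leaves the e_g set evenly filled (or empty) — no strong Jahn–Teller driving force.
[CrBrCl₃(NCS)₂]⁴−: Each bromide is −1; each chloride is −1; each isothiocyanate is −1; balancing the −4 overall charge requires Cr(II). Group 6 minus oxidation state 2 gives a d⁴ configuration. Bromide, chloride, and isothiocyanate are weak-field ligands for a first-row metal, so the complex is high-spin. The t₂g³e_g¹ (high-spin) configuration has an unevenly filled e_g set; the Jahn–Teller theorem predicts a tetragonal distortion (typically axial elongation) to lift the degeneracy.

[CrBrCl₃(NCS)₂]⁴−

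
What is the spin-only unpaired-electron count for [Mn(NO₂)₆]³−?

2 unpaired electrons

Summing ligand charges against the −3 overall charge gives an oxidation state of +3 for manganese.
Mn sits in group 7, so the d-electron count is 7 − 3 = 4.
The spin state decides the count: Nitro (N-bound nitrite) is a strong-field ligand (high in the spectrochemical series) for a first-row metal, so the complex is low-spin.
An octahedral low-spin d⁴ ion is t₂g⁴e_g⁰, giving 2 unpaired electrons.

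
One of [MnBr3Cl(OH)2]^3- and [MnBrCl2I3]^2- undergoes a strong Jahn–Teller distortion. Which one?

[MnBr3Cl(OH)2]^3-

[MnBr3Cl(OH)2]^3-: Each bromide is −1; each chloride is −1; each hydroxide is −1; balancing the −3 overall charge requires Mn(III). Mn sits in group 7, so the d-electron count is 7 − 3 = 4. Bromide, chloride, and hydroxide are weak-field ligands for a first-row metal, so the complex is high-spin. The t₂g³e_g¹ (high-spin) configuration has an unevenly filled e_g set; the Jahn–Teller theorem predicts a tetragonal distortion (typically axial elongation) to lift the degeneracy.
[MnBrCl2I3]^2-: Ligand charges: each bromide is −1; each chloride is −1; each iodide is −1. With an overall charge of −2 the manganese centre must be in the +4 oxidation state. Group 7 minus oxidation state 4 gives a d³ configuration. The d³ configuration leaves the e_g set evenly filled (or empty) — no strong Jahn–Teller driving force.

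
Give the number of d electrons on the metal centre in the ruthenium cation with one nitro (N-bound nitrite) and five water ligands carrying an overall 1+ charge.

d⁶

Ligand charges: each nitro (N-bound nitrite) is −1; water is neutral. With an overall charge of +1 the ruthenium centre must be in the +2 oxidation state.
Ru sits in group 8, so the d-electron count is 8 − 2 = 6.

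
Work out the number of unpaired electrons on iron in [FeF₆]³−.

5 unpaired electrons

Ligand charges: each fluoride is −1. With an overall charge of −3 the iron centre must be in the +3 oxidation state.
Fe sits in group 8, so the d-electron count is 8 − 3 = 5.
The spin state decides the count: Fluoride is a weak-field ligand for a first-row metal, so the complex is high-spin.
An octahedral high-spin d⁵ ion is t₂g³e_g², giving 5 unpaired electrons.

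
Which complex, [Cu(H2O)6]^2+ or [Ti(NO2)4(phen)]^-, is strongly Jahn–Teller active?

[Cu(H2O)6]^2+: Water is neutral; balancing the +2 overall charge requires Cu(II). Copper is a group-11 element; Cu(II) is therefore d⁹. The t₂g⁶e_g³ configuration has an unevenly filled e_g set; the Jahn–Teller theorem predicts a tetragonal distortion (typically axial elongation) to lift the degeneracy.
[Ti(NO2)4(phen)]^-: Each nitro (N-bound nitrite) is −1; 1,10-phenanthroline is neutral; balancing the −1 overall charge requires Ti(III). Ti sits in group 4, so the d-electron count is 4 − 3 = 1. The d¹ configuration leaves the e_g set evenly filled (or empty) — no strong Jahn–Teller driving force.

[Cu(H2O)6]^2+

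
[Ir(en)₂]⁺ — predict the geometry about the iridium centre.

square planar

Ethylenediamine is neutral; balancing the +1 overall charge requires Ir(I).
Group 9 minus oxidation state 1 gives a d⁸ configuration.
Counting donor atoms: 2×ethylenediamine (bidentate) → 4 donors. Coordination number = 4.
A 5d d⁸ ion has a large crystal-field splitting; square planar leaves the high-energy d_{x²−y²} orbital empty and maximises CFSE.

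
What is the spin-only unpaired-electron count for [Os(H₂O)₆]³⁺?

1 unpaired electron

Water is neutral; balancing the +3 overall charge requires Os(III).
Os sits in group 8, so the d-electron count is 8 − 3 = 5.
The spin state decides the count: a 5d ion has a large Δₒ and is invariably low-spin.
An octahedral low-spin d⁵ ion is t₂g⁵e_g⁰, giving 1 unpaired electron.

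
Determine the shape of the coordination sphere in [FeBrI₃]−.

Summing ligand charges against the −1 overall charge gives an oxidation state of +3 for iron.
Fe sits in group 8, so the d-electron count is 8 − 3 = 5.
Coordination number: 4.
Bromide and iodide are weak-field ligands.
A high-spin d⁵ ion has zero CFSE in either geometry, so four ligands adopt the sterically favoured tetrahedral geometry.

tetrahedral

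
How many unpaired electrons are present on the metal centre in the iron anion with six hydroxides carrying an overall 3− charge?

Each hydroxide is −1; balancing the −3 overall charge requires Fe(III).
Fe sits in group 8, so the d-electron count is 8 − 3 = 5.
The spin state decides the count: Hydroxide is a weak-field ligand for a first-row metal, so the complex is high-spin.
An octahedral high-spin d⁵ ion is t₂g³e_g², giving 5 unpaired electrons.

5 unpaired electrons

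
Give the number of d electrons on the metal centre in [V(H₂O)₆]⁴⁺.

d1

Water is neutral; balancing the +4 overall charge requires V(IV).
Group 5 minus oxidation state 4 gives a d¹ configuration.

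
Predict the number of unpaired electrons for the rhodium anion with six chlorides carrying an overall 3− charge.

0 unpaired electrons

Summing ligand charges against the −3 overall charge gives an oxidation state of +3 for rhodium.
Group 9 minus oxidation state 3 gives a d⁶ configuration.
The spin state decides the count: a 4d ion has a large Δₒ and is invariably low-spin.
An octahedral low-spin d⁶ ion is t₂g⁶e_g⁰, giving 0 unpaired electrons.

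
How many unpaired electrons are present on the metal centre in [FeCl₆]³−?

5 unpaired electrons

Each chloride is −1; balancing the −3 overall charge requires Fe(III).
Group 8 minus oxidation state 3 gives a d⁵ configuration.
The spin state decides the count: Chloride is a weak-field ligand for a first-row metal, so the complex is high-spin.
An octahedral high-spin d⁵ ion is t₂g³e_g², giving 5 unpaired electrons.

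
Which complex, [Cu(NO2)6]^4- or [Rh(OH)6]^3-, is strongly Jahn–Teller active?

[Cu(NO2)6]^4-: Ligand charges: each nitro (N-bound nitrite) is −1. With an overall charge of −4 the copper centre must be in the +2 oxidation state. Copper is a group-11 element; Cu(II) is therefore d⁹. The t₂g⁶e_g³ configuration has an unevenly filled e_g set; the Jahn–Teller theorem predicts a tetragonal distortion (typically axial elongation) to lift the degeneracy.
[Rh(OH)6]^3-: Each hydroxide is −1; balancing the −3 overall charge requires Rh(III). Rhodium is a group-9 element; Rh(III) is therefore d⁶. A 4d ion has a large Δₒ and is invariably low-spin. The d⁶ configuration leaves the e_g set evenly filled (or empty) — no strong Jahn–Teller driving force.

[Cu(NO2)6]^4-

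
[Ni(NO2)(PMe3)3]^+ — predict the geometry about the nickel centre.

Each nitro (N-bound nitrite) is −1; trimethylphosphine is neutral; balancing the +1 overall charge requires Ni(II).
Ni sits in group 10, so the d-electron count is 10 − 2 = 8.
With 4 monodentate ligands the coordination number is 4.
Nitro (N-bound nitrite) and trimethylphosphine are strong-field ligands (high in the spectrochemical series).
A 3d d⁸ ion with strong-field ligands gains enough CFSE to favour square planar over tetrahedral.

square planar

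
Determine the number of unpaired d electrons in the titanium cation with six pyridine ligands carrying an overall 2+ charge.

2

Summing ligand charges against the +2 overall charge gives an oxidation state of +2 for titanium.
Ti sits in group 4, so the d-electron count is 4 − 2 = 2.
In an octahedral field the d² configuration is t₂g²e_g⁰ (only one arrangement possible), giving 2 unpaired electrons.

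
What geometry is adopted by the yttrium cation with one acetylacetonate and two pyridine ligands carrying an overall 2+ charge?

Summing ligand charges against the +2 overall charge gives an oxidation state of +3 for yttrium.
Y sits in group 3, so the d-electron count is 3 − 3 = 0.
Counting donor atoms: 1×acetylacetonate (bidentate) → 2 donors; 2×pyridine (monodentate) → 2 donors. Coordination number = 4.
A d⁰ ion has no crystal-field stabilisation preference between square planar and tetrahedral, so four ligands adopt the sterically favoured tetrahedral geometry.

tetrahedral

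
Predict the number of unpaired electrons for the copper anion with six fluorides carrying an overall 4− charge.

1

Each fluoride is −1; balancing the −4 overall charge requires Cu(II).
Copper is a group-11 element; Cu(II) is therefore d⁹.
In an octahedral field the d⁹ configuration is t₂g⁶e_g³ (only one arrangement possible), giving 1 unpaired electron.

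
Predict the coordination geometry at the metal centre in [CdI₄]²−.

Summing ligand charges against the −2 overall charge gives an oxidation state of +2 for cadmium.
Cd sits in group 12, so the d-electron count is 12 − 2 = 10.
Coordination number: 4.
A d¹⁰ ion has no crystal-field stabilisation preference between square planar and tetrahedral, so four ligands adopt the sterically favoured tetrahedral geometry.

tetrahedral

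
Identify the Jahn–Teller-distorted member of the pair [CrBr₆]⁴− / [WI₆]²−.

[CrBr₆]⁴−: Summing ligand charges against the −4 overall charge gives an oxidation state of +2 for chromium. Chromium is a group-6 element; Cr(II) is therefore d⁴. Bromide is a weak-field ligand for a first-row metal, so the complex is high-spin. The t₂g³e_g¹ (high-spin) configuration has an unevenly filled e_g set; the Jahn–Teller theorem predicts a tetragonal distortion (typically axial elongation) to lift the degeneracy.
[WI₆]²−: Summing ligand charges against the −2 overall charge gives an oxidation state of +4 for tungsten. Group 6 minus oxidation state 4 gives a d² configuration. The d² configuration leaves the e_g set evenly filled (or empty) — no strong Jahn–Teller driving force.

[CrBr₆]⁴−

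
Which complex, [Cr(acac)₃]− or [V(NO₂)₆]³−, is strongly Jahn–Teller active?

[Cr(acac)₃]−

[Cr(acac)₃]−: Ligand charges: each acetylacetonate is −1. With an overall charge of −1 the chromium centre must be in the +2 oxidation state. Cr sits in group 6, so the d-electron count is 6 − 2 = 4. Acetylacetonate is a weak-field ligand for a first-row metal, so the complex is high-spin. The t₂g³e_g¹ (high-spin) configuration has an unevenly filled e_g set; the Jahn–Teller theorem predicts a tetragonal distortion (typically axial elongation) to lift the degeneracy.
[V(NO₂)₆]³−: Summing ligand charges against the −3 overall charge gives an oxidation state of +3 for vanadium. V sits in group 5, so the d-electron count is 5 − 3 = 2. The d² configuration leaves the e_g set evenly filled (or empty) — no strong Jahn–Teller driving force.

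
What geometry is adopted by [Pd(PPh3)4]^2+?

Summing ligand charges against the +2 overall charge gives an oxidation state of +2 for palladium.
Pd sits in group 10, so the d-electron count is 10 − 2 = 8.
Coordination number: 4.
A 4d d⁸ ion has a large crystal-field splitting; square planar leaves the high-energy d_{x²−y²} orbital empty and maximises CFSE.

square planar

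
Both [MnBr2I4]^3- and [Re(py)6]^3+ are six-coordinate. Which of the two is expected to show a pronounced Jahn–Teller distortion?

[MnBr2I4]^3-

[MnBr2I4]^3-: Ligand charges: each bromide is −1; each iodide is −1. With an overall charge of −3 the manganese centre must be in the +3 oxidation state. Group 7 minus oxidation state 3 gives a d⁴ configuration. Bromide and iodide are weak-field ligands for a first-row metal, so the complex is high-spin. The t₂g³e_g¹ (high-spin) configuration has an unevenly filled e_g set; the Jahn–Teller theorem predicts a tetragonal distortion (typically axial elongation) to lift the degeneracy.
[Re(py)6]^3+: Pyridine is neutral; balancing the +3 overall charge requires Re(III). Re sits in group 7, so the d-electron count is 7 − 3 = 4. A 5d ion has a large Δₒ and is invariably low-spin. The d⁴ configuration leaves the e_g set evenly filled (or empty) — no strong Jahn–Teller driving force.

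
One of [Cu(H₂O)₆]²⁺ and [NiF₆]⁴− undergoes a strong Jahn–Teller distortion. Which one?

[Cu(H₂O)₆]²⁺

[Cu(H₂O)₆]²⁺: Summing ligand charges against the +2 overall charge gives an oxidation state of +2 for copper. Copper is a group-11 element; Cu(II) is therefore d⁹. The t₂g⁶e_g³ configuration has an unevenly filled e_g set; the Jahn–Teller theorem predicts a tetragonal distortion (typically axial elongation) to lift the degeneracy.
[NiF₆]⁴−: Summing ligand charges against the −4 overall charge gives an oxidation state of +2 for nickel. Nickel is a group-10 element; Ni(II) is therefore d⁸. The d⁸ configuration leaves the e_g set evenly filled (or empty) — no strong Jahn–Teller driving force.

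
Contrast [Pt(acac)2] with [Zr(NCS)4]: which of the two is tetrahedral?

[Zr(NCS)4]

For [Pt(acac)2]: Ligand charges: each acetylacetonate is −1. With an overall charge of 0 the platinum centre must be in the +2 oxidation state. Pt sits in group 10, so the d-electron count is 10 − 2 = 8. A 5d d⁸ ion has a large crystal-field splitting; square planar leaves the high-energy d_{x²−y²} orbital empty and maximises CFSE. → square planar.
For [Zr(NCS)4]: Each isothiocyanate is −1; balancing the 0 overall charge requires Zr(IV). Zirconium is a group-4 element; Zr(IV) is therefore d⁰. A d⁰ ion has no crystal-field stabilisation preference between square planar and tetrahedral, so four ligands adopt the sterically favoured tetrahedral geometry. → tetrahedral.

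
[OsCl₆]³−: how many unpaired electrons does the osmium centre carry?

Summing ligand charges against the −3 overall charge gives an oxidation state of +3 for osmium.
Os sits in group 8, so the d-electron count is 8 − 3 = 5.
The spin state decides the count: a 5d ion has a large Δₒ and is invariably low-spin.
An octahedral low-spin d⁵ ion is t₂g⁵e_g⁰, giving 1 unpaired electron.

1 unpaired electron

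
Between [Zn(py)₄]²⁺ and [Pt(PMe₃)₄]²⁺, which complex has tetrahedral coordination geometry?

[Zn(py)₄]²⁺

For [Zn(py)₄]²⁺: Pyridine is neutral; balancing the +2 overall charge requires Zn(II). Zinc is a group-12 element; Zn(II) is therefore d¹⁰. A d¹⁰ ion has no crystal-field stabilisation preference between square planar and tetrahedral, so four ligands adopt the sterically favoured tetrahedral geometry. → tetrahedral.
For [Pt(PMe₃)₄]²⁺: Trimethylphosphine is neutral; balancing the +2 overall charge requires Pt(II). Platinum is a group-10 element; Pt(II) is therefore d⁸. A 5d d⁸ ion has a large crystal-field splitting; square planar leaves the high-energy d_{x²−y²} orbital empty and maximises CFSE. → square planar.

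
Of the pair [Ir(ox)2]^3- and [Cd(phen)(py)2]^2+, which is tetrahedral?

For [Ir(ox)2]^3-: Summing ligand charges against the −3 overall charge gives an oxidation state of +1 for iridium. Group 9 minus oxidation state 1 gives a d⁸ configuration. A 5d d⁸ ion has a large crystal-field splitting; square planar leaves the high-energy d_{x²−y²} orbital empty and maximises CFSE. → square planar.
For [Cd(phen)(py)2]^2+: 1,10-phenanthroline is neutral; pyridine is neutral; balancing the +2 overall charge requires Cd(II). Cadmium is a group-12 element; Cd(II) is therefore d¹⁰. A d¹⁰ ion has no crystal-field stabilisation preference between square planar and tetrahedral, so four ligands adopt the sterically favoured tetrahedral geometry. → tetrahedral.

[Cd(phen)(py)2]^2+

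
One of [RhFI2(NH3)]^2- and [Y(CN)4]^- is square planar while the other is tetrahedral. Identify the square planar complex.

[RhFI2(NH3)]^2-

For [RhFI2(NH3)]^2-: Summing ligand charges against the −2 overall charge gives an oxidation state of +1 for rhodium. Rhodium is a group-9 element; Rh(I) is therefore d⁸. A 4d d⁸ ion has a large crystal-field splitting; square planar leaves the high-energy d_{x²−y²} orbital empty and maximises CFSE. → square planar.
For [Y(CN)4]^-: Summing ligand charges against the −1 overall charge gives an oxidation state of +3 for yttrium. Yttrium is a group-3 element; Y(III) is therefore d⁰. A d⁰ ion has no crystal-field stabilisation preference between square planar and tetrahedral, so four ligands adopt the sterically favoured tetrahedral geometry. → tetrahedral.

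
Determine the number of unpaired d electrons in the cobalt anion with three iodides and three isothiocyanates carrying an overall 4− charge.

Ligand charges: each iodide is −1; each isothiocyanate is −1. With an overall charge of −4 the cobalt centre must be in the +2 oxidation state.
Co sits in group 9, so the d-electron count is 9 − 2 = 7.
The spin state decides the count: Iodide and isothiocyanate are weak-field ligands for a first-row metal, so the complex is high-spin.
An octahedral high-spin d⁷ ion is t₂g⁵e_g², giving 3 unpaired electrons.

3 unpaired electrons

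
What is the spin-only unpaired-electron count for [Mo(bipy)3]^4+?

2 unpaired electrons

Summing ligand charges against the +4 overall charge gives an oxidation state of +4 for molybdenum.
Group 6 minus oxidation state 4 gives a d² configuration.
Counting donor atoms: 3×2,2′-bipyridine (bidentate) → 6 donors. Coordination number = 6.
In an octahedral field the d² configuration is t₂g²e_g⁰ (only one arrangement possible), giving 2 unpaired electrons.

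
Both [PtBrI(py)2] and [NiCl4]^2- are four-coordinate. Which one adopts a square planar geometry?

For [PtBrI(py)2]: Summing ligand charges against the 0 overall charge gives an oxidation state of +2 for platinum. Pt sits in group 10, so the d-electron count is 10 − 2 = 8. A 5d d⁸ ion has a large crystal-field splitting; square planar leaves the high-energy d_{x²−y²} orbital empty and maximises CFSE. → square planar.
For [NiCl4]^2-: Summing ligand charges against the −2 overall charge gives an oxidation state of +2 for nickel. Group 10 minus oxidation state 2 gives a d⁸ configuration. Chloride is a weak-field ligand. With weak-field ligands the CFSE gain from square planar is small, so a 3d d⁸ ion takes the sterically preferred tetrahedral geometry. → tetrahedral.

[PtBrI(py)2]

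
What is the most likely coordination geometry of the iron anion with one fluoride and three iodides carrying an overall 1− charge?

tetrahedral

Ligand charges: each fluoride is −1; each iodide is −1. With an overall charge of −1 the iron centre must be in the +3 oxidation state.
Group 8 minus oxidation state 3 gives a d⁵ configuration.
Coordination number: 4.
Fluoride and iodide are weak-field ligands.
A high-spin d⁵ ion has zero CFSE in either geometry, so four ligands adopt the sterically favoured tetrahedral geometry.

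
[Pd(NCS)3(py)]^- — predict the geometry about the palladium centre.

Summing ligand charges against the −1 overall charge gives an oxidation state of +2 for palladium.
Group 10 minus oxidation state 2 gives a d⁸ configuration.
Coordination number: 4.
A 4d d⁸ ion has a large crystal-field splitting; square planar leaves the high-energy d_{x²−y²} orbital empty and maximises CFSE.

square planar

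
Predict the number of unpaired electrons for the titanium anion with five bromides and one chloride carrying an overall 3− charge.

1

Each bromide is −1; each chloride is −1; balancing the −3 overall charge requires Ti(III).
Titanium is a group-4 element; Ti(III) is therefore d¹.
In an octahedral field the d¹ configuration is t₂g¹e_g⁰ (only one arrangement possible), giving 1 unpaired electron.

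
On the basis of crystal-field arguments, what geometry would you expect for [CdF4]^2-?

tetrahedral

Ligand charges: each fluoride is −1. With an overall charge of −2 the cadmium centre must be in the +2 oxidation state.
Group 12 minus oxidation state 2 gives a d¹⁰ configuration.
With 4 monodentate ligands the coordination number is 4.
A d¹⁰ ion has no crystal-field stabilisation preference between square planar and tetrahedral, so four ligands adopt the sterically favoured tetrahedral geometry.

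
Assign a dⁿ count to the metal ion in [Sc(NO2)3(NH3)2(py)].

d⁰

Ligand charges: each nitro (N-bound nitrite) is −1; ammonia is neutral; pyridine is neutral. With an overall charge of 0 the scandium centre must be in the +3 oxidation state.
Sc sits in group 3, so the d-electron count is 3 − 3 = 0.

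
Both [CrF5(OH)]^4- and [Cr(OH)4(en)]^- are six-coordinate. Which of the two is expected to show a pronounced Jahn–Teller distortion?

[CrF5(OH)]^4-

[CrF5(OH)]^4-: Ligand charges: each fluoride is −1; each hydroxide is −1. With an overall charge of −4 the chromium centre must be in the +2 oxidation state. Chromium is a group-6 element; Cr(II) is therefore d⁴. Fluoride and hydroxide are weak-field ligands for a first-row metal, so the complex is high-spin. The t₂g³e_g¹ (high-spin) configuration has an unevenly filled e_g set; the Jahn–Teller theorem predicts a tetragonal distortion (typically axial elongation) to lift the degeneracy.
[Cr(OH)4(en)]^-: Ligand charges: each hydroxide is −1; ethylenediamine is neutral. With an overall charge of −1 the chromium centre must be in the +3 oxidation state. Chromium is a group-6 element; Cr(III) is therefore d³. The d³ configuration leaves the e_g set evenly filled (or empty) — no strong Jahn–Teller driving force.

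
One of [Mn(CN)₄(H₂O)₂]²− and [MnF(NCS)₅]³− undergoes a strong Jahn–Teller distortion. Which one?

[Mn(CN)₄(H₂O)₂]²−: Each cyanide is −1; water is neutral; balancing the −2 overall charge requires Mn(II). Group 7 minus oxidation state 2 gives a d⁵ configuration. Cyanide is a strong-field ligand (high in the spectrochemical series) for a first-row metal, so the complex is low-spin. The d⁵ configuration leaves the e_g set evenly filled (or empty) — no strong Jahn–Teller driving force.
[MnF(NCS)₅]³−: Summing ligand charges against the −3 overall charge gives an oxidation state of +3 for manganese. Mn sits in group 7, so the d-electron count is 7 − 3 = 4. Fluoride and isothiocyanate are weak-field ligands for a first-row metal, so the complex is high-spin. The t₂g³e_g¹ (high-spin) configuration has an unevenly filled e_g set; the Jahn–Teller theorem predicts a tetragonal distortion (typically axial elongation) to lift the degeneracy.

[MnF(NCS)₅]³−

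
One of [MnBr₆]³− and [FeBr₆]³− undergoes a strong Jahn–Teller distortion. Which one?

[MnBr₆]³−

[MnBr₆]³−: Ligand charges: each bromide is −1. With an overall charge of −3 the manganese centre must be in the +3 oxidation state. Mn sits in group 7, so the d-electron count is 7 − 3 = 4. Bromide is a weak-field ligand for a first-row metal, so the complex is high-spin. The t₂g³e_g¹ (high-spin) configuration has an unevenly filled e_g set; the Jahn–Teller theorem predicts a tetragonal distortion (typically axial elongation) to lift the degeneracy.
[FeBr₆]³−: Ligand charges: each bromide is −1. With an overall charge of −3 the iron centre must be in the +3 oxidation state. Fe sits in group 8, so the d-electron count is 8 − 3 = 5. Bromide is a weak-field ligand for a first-row metal, so the complex is high-spin. The d⁵ configuration leaves the e_g set evenly filled (or empty) — no strong Jahn–Teller driving force.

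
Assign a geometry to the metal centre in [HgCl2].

linear

Ligand charges: each chloride is −1. With an overall charge of 0 the mercury centre must be in the +2 oxidation state.
Mercury is a group-12 element; Hg(II) is therefore d¹⁰.
With 2 monodentate ligands the coordination number is 2.
A d¹⁰ ion with only two ligands adopts a linear arrangement (sp hybridisation; no CFSE preference).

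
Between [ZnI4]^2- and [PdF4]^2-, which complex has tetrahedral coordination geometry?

For [ZnI4]^2-: Ligand charges: each iodide is −1. With an overall charge of −2 the zinc centre must be in the +2 oxidation state. Group 12 minus oxidation state 2 gives a d¹⁰ configuration. A d¹⁰ ion has no crystal-field stabilisation preference between square planar and tetrahedral, so four ligands adopt the sterically favoured tetrahedral geometry. → tetrahedral.
For [PdF4]^2-: Summing ligand charges against the −2 overall charge gives an oxidation state of +2 for palladium. Palladium is a group-10 element; Pd(II) is therefore d⁸. A 4d d⁸ ion has a large crystal-field splitting; square planar leaves the high-energy d_{x²−y²} orbital empty and maximises CFSE. → square planar.

[ZnI4]^2-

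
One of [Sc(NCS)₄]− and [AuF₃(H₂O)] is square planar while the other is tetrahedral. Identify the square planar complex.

[AuF₃(H₂O)]

For [Sc(NCS)₄]−: Ligand charges: each isothiocyanate is −1. With an overall charge of −1 the scandium centre must be in the +3 oxidation state. Scandium is a group-3 element; Sc(III) is therefore d⁰. A d⁰ ion has no crystal-field stabilisation preference between square planar and tetrahedral, so four ligands adopt the sterically favoured tetrahedral geometry. → tetrahedral.
For [AuF₃(H₂O)]: Ligand charges: each fluoride is −1; water is neutral. With an overall charge of 0 the gold centre must be in the +3 oxidation state. Gold is a group-11 element; Au(III) is therefore d⁸. A 5d d⁸ ion has a large crystal-field splitting; square planar leaves the high-energy d_{x²−y²} orbital empty and maximises CFSE. → square planar.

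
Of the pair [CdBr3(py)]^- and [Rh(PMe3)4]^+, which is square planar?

[Rh(PMe3)4]^+

For [CdBr3(py)]^-: Each bromide is −1; pyridine is neutral; balancing the −1 overall charge requires Cd(II). Cd sits in group 12, so the d-electron count is 12 − 2 = 10. A d¹⁰ ion has no crystal-field stabilisation preference between square planar and tetrahedral, so four ligands adopt the sterically favoured tetrahedral geometry. → tetrahedral.
For [Rh(PMe3)4]^+: Summing ligand charges against the +1 overall charge gives an oxidation state of +1 for rhodium. Rhodium is a group-9 element; Rh(I) is therefore d⁸. A 4d d⁸ ion has a large crystal-field splitting; square planar leaves the high-energy d_{x²−y²} orbital empty and maximises CFSE. → square planar.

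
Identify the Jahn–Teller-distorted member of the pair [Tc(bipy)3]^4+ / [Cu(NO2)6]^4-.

[Cu(NO2)6]^4-

[Tc(bipy)3]^4+: Summing ligand charges against the +4 overall charge gives an oxidation state of +4 for technetium. Technetium is a group-7 element; Tc(IV) is therefore d³. The d³ configuration leaves the e_g set evenly filled (or empty) — no strong Jahn–Teller driving force.
[Cu(NO2)6]^4-: Summing ligand charges against the −4 overall charge gives an oxidation state of +2 for copper. Copper is a group-11 element; Cu(II) is therefore d⁹. The t₂g⁶e_g³ configuration has an unevenly filled e_g set; the Jahn–Teller theorem predicts a tetragonal distortion (typically axial elongation) to lift the degeneracy.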